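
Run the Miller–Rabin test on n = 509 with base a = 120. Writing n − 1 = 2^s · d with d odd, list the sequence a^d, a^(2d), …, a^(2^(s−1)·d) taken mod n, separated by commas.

n − 1 = 508 = 2^2 · 127, so s = 2 and d = 127.
x_0 = 120^127 mod 509 = 508.
x_1 = 508^2 mod 509 = 1.

508, 1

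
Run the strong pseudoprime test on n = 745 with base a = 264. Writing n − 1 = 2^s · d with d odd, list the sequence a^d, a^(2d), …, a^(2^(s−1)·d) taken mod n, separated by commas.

724, 441, 36

n − 1 = 744 = 2^3 · 93, so s = 3 and d = 93.
x_0 = 264^93 mod 745 = 724.
x_1 = 724^2 mod 745 = 441.
x_2 = 441^2 mod 745 = 36.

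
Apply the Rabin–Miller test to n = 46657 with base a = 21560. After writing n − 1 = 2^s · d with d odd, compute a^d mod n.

46103

n − 1 = 46656 = 2^6 · 729, so s = 6 and d = 729.
Repeated squaring mod 46657: 21560^1 ≡ 21560, 21560^2 ≡ 36566, 21560^4 ≡ 22707, 21560^8 ≡ 1342, 21560^16 ≡ 27998, 21560^32 ≡ 3747, 21560^64 ≡ 42909, 21560^128 ≡ 3747, 21560^256 ≡ 42909, 21560^512 ≡ 3747.
729 = 512 + 128 + 64 + 16 + 8 + 1, so 21560^729 ≡ 3747·3747·42909·27998·1342·21560 ≡ 46103 (mod 46657).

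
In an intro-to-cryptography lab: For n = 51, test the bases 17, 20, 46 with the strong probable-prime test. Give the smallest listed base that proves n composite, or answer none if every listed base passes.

17

n − 1 = 50 = 2^1 · 25, so s = 1 and d = 25.
Base 17: x_0 = 17^25 mod 51 = 17. x_0 ∉ {1, 50} and s = 1, so 17 is a Miller–Rabin witness and 51 is composite.
Base 20: x_0 = 20^25 mod 51 = 14. x_0 ∉ {1, 50} and s = 1, so 20 is a Miller–Rabin witness and 51 is composite.
Base 46: x_0 = 46^25 mod 51 = 22. x_0 ∉ {1, 50} and s = 1, so 46 is a Miller–Rabin witness and 51 is composite.
The smallest witness among the given bases is 17.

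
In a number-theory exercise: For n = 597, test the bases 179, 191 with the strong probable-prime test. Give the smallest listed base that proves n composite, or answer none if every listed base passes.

179

n − 1 = 596 = 2^2 · 149, so s = 2 and d = 149.
Base 179: x_0 = 179^149 mod 597 = 152. x_0 is neither 1 nor 596, so continue squaring. x_1 = 152^2 mod 597 = 418. Reached i = s−1 = 1 without hitting −1: 179 is a Miller–Rabin witness and 597 is composite.
Base 191: x_0 = 191^149 mod 597 = 557. x_0 is neither 1 nor 596, so continue squaring. x_1 = 557^2 mod 597 = 406. Reached i = s−1 = 1 without hitting −1: 191 is a Miller–Rabin witness and 597 is composite.
The smallest witness among the given bases is 179.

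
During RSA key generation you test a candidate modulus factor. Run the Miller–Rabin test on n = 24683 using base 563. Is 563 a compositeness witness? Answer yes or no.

n − 1 = 24682 = 2^1 · 12341, so s = 1 and d = 12341.
Repeated squaring mod 24683: 563^1 ≡ 563, 563^2 ≡ 20773, 563^4 ≡ 9323, 563^8 ≡ 9486, 563^16 ≡ 14661, 563^32 ≡ 5357, 563^64 ≡ 15803, 563^128 ≡ 16898, 563^256 ≡ 9460, 563^512 ≡ 15725, 563^1024 ≡ 1331, 563^2048 ≡ 19068, 563^4096 ≡ 8034, 563^8192 ≡ 23794.
12341 = 8192 + 4096 + 32 + 16 + 4 + 1, so 563^12341 ≡ 23794·8034·5357·14661·9323·563 ≡ 24682 (mod 24683).
x_0 = 563^12341 mod 24683 = 24682.
x_0 = 24682 ≡ −1, so 563 is not a witness.

no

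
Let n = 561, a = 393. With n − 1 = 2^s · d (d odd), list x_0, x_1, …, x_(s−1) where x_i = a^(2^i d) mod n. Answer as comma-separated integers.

n − 1 = 560 = 2^4 · 35, so s = 4 and d = 35.
x_0 = 393^35 mod 561 = 450.
x_1 = 450^2 mod 561 = 540.
x_2 = 540^2 mod 561 = 441.
x_3 = 441^2 mod 561 = 375.

450, 540, 441, 375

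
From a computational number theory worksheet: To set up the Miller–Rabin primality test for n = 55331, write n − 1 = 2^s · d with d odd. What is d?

Halving: 55330 → 27665; 27665 is odd.
So 55330 = 2^1 · 27665.

27665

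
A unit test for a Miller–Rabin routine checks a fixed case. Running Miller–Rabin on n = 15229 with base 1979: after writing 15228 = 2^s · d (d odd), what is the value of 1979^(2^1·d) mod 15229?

n − 1 = 15228 = 2^2 · 3807, so s = 2 and d = 3807.
x_0 = 1979^3807 mod 15229 = 12300.
x_1 = 12300^2 mod 15229 = 5114.

5114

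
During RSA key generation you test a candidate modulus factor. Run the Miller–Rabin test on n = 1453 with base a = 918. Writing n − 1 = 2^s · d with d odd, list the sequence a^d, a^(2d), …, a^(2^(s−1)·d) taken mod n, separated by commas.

n − 1 = 1452 = 2^2 · 363, so s = 2 and d = 363.
x_0 = 918^363 mod 1453 = 956.
x_1 = 956^2 mod 1453 = 1452.

956, 1452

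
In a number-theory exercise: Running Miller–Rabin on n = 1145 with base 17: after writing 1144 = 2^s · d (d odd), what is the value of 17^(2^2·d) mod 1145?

976

n − 1 = 1144 = 2^3 · 143, so s = 3 and d = 143.
x_0 = 17^143 mod 1145 = 43.
x_1 = 43^2 mod 1145 = 704.
x_2 = 704^2 mod 1145 = 976.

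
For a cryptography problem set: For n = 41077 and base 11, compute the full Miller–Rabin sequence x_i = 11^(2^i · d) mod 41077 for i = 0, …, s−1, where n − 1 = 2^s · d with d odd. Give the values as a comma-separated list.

n − 1 = 41076 = 2^2 · 10269, so s = 2 and d = 10269.
x_0 = 11^10269 mod 41077 = 41076.
x_1 = 41076^2 mod 41077 = 1.

41076, 1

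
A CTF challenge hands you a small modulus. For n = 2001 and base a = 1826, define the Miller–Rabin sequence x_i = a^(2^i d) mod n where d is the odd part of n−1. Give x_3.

n − 1 = 2000 = 2^4 · 125, so s = 4 and d = 125.
x_0 = 1826^125 mod 2001 = 1478.
x_1 = 1478^2 mod 2001 = 1393.
x_2 = 1393^2 mod 2001 = 1480.
x_3 = 1480^2 mod 2001 = 1306.

1306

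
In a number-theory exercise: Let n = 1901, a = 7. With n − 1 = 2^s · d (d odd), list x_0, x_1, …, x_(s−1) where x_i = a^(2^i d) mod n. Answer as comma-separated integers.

1900, 1

n − 1 = 1900 = 2^2 · 475, so s = 2 and d = 475.
x_0 = 7^475 mod 1901 = 1900.
x_1 = 1900^2 mod 1901 = 1.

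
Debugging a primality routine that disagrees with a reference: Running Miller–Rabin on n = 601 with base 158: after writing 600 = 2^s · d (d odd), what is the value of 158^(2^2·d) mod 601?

600

n − 1 = 600 = 2^3 · 75, so s = 3 and d = 75.
x_0 = 158^75 mod 601 = 438.
x_1 = 438^2 mod 601 = 125.
x_2 = 125^2 mod 601 = 600.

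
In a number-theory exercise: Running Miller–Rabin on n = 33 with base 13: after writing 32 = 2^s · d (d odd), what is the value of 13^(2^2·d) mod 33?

16

n − 1 = 32 = 2^5 · 1, so s = 5 and d = 1.
x_0 = 13^1 mod 33 = 13.
x_1 = 13^2 mod 33 = 4.
x_2 = 4^2 mod 33 = 16.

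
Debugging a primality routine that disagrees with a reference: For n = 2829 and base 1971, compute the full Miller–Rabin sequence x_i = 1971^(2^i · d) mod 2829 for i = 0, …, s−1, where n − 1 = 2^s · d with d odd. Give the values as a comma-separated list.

n − 1 = 2828 = 2^2 · 707, so s = 2 and d = 707.
x_0 = 1971^707 mod 2829 = 2118.
x_1 = 2118^2 mod 2829 = 1959.

2118, 1959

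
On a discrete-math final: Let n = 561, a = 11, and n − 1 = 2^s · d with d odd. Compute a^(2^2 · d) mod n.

319

n − 1 = 560 = 2^4 · 35, so s = 4 and d = 35.
x_0 = 11^35 mod 561 = 209.
x_1 = 209^2 mod 561 = 484.
x_2 = 484^2 mod 561 = 319.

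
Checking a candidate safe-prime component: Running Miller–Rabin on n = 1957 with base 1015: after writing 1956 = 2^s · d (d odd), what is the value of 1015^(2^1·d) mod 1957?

1008

n − 1 = 1956 = 2^2 · 489, so s = 2 and d = 489.
x_0 = 1015^489 mod 1957 = 94.
x_1 = 94^2 mod 1957 = 1008.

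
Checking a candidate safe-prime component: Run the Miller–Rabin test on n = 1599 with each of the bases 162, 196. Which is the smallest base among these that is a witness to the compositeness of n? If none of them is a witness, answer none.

n − 1 = 1598 = 2^1 · 799, so s = 1 and d = 799.
Base 162: x_0 = 162^799 mod 1599 = 1086. x_0 ∉ {1, 1598} and s = 1, so 162 is a Miller–Rabin witness and 1599 is composite.
Base 196: x_0 = 196^799 mod 1599 = 1444. x_0 ∉ {1, 1598} and s = 1, so 196 is a Miller–Rabin witness and 1599 is composite.
The smallest witness among the given bases is 162.

162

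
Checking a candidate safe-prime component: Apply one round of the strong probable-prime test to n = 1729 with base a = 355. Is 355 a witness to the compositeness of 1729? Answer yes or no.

n − 1 = 1728 = 2^6 · 27, so s = 6 and d = 27.
x_0 = 355^27 mod 1729 = 1728.
x_0 = 1728 ≡ −1, so 355 is not a witness.

no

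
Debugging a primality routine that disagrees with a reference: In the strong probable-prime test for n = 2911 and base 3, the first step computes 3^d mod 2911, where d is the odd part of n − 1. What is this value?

1736

n − 1 = 2910 = 2^1 · 1455, so s = 1 and d = 1455.
Repeated squaring mod 2911: 3^1 ≡ 3, 3^2 ≡ 9, 3^4 ≡ 81, 3^8 ≡ 739, 3^16 ≡ 1764, 3^32 ≡ 2748, 3^64 ≡ 370, 3^128 ≡ 83, 3^256 ≡ 1067, 3^512 ≡ 288, 3^1024 ≡ 1436.
1455 = 1024 + 256 + 128 + 32 + 8 + 4 + 2 + 1, so 3^1455 ≡ 1436·1067·83·2748·739·81·9·3 ≡ 1736 (mod 2911).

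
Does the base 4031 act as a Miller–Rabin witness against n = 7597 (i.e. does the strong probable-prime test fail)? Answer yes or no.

yes

n − 1 = 7596 = 2^2 · 1899, so s = 2 and d = 1899.
x_0 = 4031^1899 mod 7597 = 7453.
x_0 is neither 1 nor 7596, so continue squaring.
x_1 = 7453^2 mod 7597 = 5542.
Reached i = s−1 = 1 without hitting −1: 4031 is a Miller–Rabin witness and 7597 is composite.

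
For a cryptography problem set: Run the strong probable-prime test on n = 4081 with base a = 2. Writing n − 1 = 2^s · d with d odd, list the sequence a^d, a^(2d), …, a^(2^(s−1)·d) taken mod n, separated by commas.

n − 1 = 4080 = 2^4 · 255, so s = 4 and d = 255.
x_0 = 2^255 mod 4081 = 3662.
x_1 = 3662^2 mod 4081 = 78.
x_2 = 78^2 mod 4081 = 2003.
x_3 = 2003^2 mod 4081 = 386.

3662, 78, 2003, 386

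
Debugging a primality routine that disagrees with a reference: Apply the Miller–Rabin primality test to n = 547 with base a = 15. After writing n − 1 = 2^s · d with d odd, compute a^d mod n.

1

n − 1 = 546 = 2^1 · 273, so s = 1 and d = 273.
Repeated squaring mod 547: 15^1 ≡ 15, 15^2 ≡ 225, 15^4 ≡ 301, 15^8 ≡ 346, 15^16 ≡ 470, 15^32 ≡ 459, 15^64 ≡ 86, 15^128 ≡ 285, 15^256 ≡ 269.
273 = 256 + 16 + 1, so 15^273 ≡ 269·470·15 ≡ 1 (mod 547).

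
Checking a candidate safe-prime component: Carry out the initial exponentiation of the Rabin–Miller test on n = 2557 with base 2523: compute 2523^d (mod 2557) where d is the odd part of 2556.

n − 1 = 2556 = 2^2 · 639, so s = 2 and d = 639.
2523^639 mod 2557 = 1.

1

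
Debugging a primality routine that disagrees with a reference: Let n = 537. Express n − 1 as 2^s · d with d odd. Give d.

67

Halving: 536 → 268 → 134 → 67; 67 is odd.
So 536 = 2^3 · 67.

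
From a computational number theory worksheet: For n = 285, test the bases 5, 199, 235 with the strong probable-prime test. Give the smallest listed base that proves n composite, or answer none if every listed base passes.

5

n − 1 = 284 = 2^2 · 71, so s = 2 and d = 71.
Base 5: x_0 = 5^71 mod 285 = 80. x_0 is neither 1 nor 284, so continue squaring. x_1 = 80^2 mod 285 = 130. Reached i = s−1 = 1 without hitting −1: 5 is a Miller–Rabin witness and 285 is composite.
Base 199: x_0 = 199^71 mod 285 = 169. x_0 is neither 1 nor 284, so continue squaring. x_1 = 169^2 mod 285 = 61. Reached i = s−1 = 1 without hitting −1: 199 is a Miller–Rabin witness and 285 is composite.
Base 235: x_0 = 235^71 mod 285 = 220. x_0 is neither 1 nor 284, so continue squaring. x_1 = 220^2 mod 285 = 235. Reached i = s−1 = 1 without hitting −1: 235 is a Miller–Rabin witness and 285 is composite.
The smallest witness among the given bases is 5.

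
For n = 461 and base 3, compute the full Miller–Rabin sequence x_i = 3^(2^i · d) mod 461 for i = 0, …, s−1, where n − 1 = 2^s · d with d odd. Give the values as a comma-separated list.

413, 460

n − 1 = 460 = 2^2 · 115, so s = 2 and d = 115.
x_0 = 3^115 mod 461 = 413.
x_1 = 413^2 mod 461 = 460.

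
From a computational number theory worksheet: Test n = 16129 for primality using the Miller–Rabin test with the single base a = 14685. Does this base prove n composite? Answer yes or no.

n − 1 = 16128 = 2^8 · 63, so s = 8 and d = 63.
By repeated squaring, 14685^63 ≡ 16128 (mod 16129).
x_0 = 14685^63 mod 16129 = 16128.
x_0 = 16128 ≡ −1, so 14685 is not a witness.

no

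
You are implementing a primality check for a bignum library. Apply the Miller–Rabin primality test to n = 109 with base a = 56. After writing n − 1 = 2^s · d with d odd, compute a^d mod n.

76

n − 1 = 108 = 2^2 · 27, so s = 2 and d = 27.
56^27 mod 109 = 76.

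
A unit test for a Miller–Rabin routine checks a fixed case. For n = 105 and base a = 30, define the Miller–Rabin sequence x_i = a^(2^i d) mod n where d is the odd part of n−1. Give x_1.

60

n − 1 = 104 = 2^3 · 13, so s = 3 and d = 13.
x_0 = 30^13 mod 105 = 30.
x_1 = 30^2 mod 105 = 60.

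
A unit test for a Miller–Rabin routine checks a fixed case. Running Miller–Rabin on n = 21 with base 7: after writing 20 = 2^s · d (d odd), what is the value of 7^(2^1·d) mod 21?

n − 1 = 20 = 2^2 · 5, so s = 2 and d = 5.
Repeated squaring mod 21: 7^1 ≡ 7, 7^2 ≡ 7, 7^4 ≡ 7.
5 = 4 + 1, so 7^5 ≡ 7·7 ≡ 7 (mod 21).
x_0 = 7.
x_1 = 7^2 mod 21 = 7.

7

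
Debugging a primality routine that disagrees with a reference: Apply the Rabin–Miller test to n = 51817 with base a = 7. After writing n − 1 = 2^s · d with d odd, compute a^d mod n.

48836

n − 1 = 51816 = 2^3 · 6477, so s = 3 and d = 6477.
7^6477 mod 51817 = 48836.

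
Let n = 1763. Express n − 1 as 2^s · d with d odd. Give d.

881

Halving: 1762 → 881; 881 is odd.
So 1762 = 2^1 · 881.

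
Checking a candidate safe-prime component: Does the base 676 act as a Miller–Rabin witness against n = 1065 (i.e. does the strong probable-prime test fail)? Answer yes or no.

n − 1 = 1064 = 2^3 · 133, so s = 3 and d = 133.
x_0 = 676^133 mod 1065 = 1.
x_0 = 1, so 676 is not a witness.

no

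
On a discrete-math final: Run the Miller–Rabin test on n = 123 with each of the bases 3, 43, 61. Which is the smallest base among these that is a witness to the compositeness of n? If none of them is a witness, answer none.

n − 1 = 122 = 2^1 · 61, so s = 1 and d = 61.
Base 3: x_0 = 3^61 mod 123 = 120. x_0 ∉ {1, 122} and s = 1, so 3 is a Miller–Rabin witness and 123 is composite.
Base 43: x_0 = 43^61 mod 123 = 43. x_0 ∉ {1, 122} and s = 1, so 43 is a Miller–Rabin witness and 123 is composite.
Base 61: x_0 = 61^61 mod 123 = 61. x_0 ∉ {1, 122} and s = 1, so 61 is a Miller–Rabin witness and 123 is composite.
The smallest witness among the given bases is 3.

3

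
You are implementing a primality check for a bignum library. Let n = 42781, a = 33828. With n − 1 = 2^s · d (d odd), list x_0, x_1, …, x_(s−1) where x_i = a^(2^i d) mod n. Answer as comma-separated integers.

33206, 942

n − 1 = 42780 = 2^2 · 10695, so s = 2 and d = 10695.
x_0 = 33828^10695 mod 42781 = 33206.
x_1 = 33206^2 mod 42781 = 942.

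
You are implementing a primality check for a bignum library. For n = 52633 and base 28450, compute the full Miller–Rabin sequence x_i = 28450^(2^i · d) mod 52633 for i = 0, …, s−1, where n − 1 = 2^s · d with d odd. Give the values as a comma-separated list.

42435, 49029, 41098

n − 1 = 52632 = 2^3 · 6579, so s = 3 and d = 6579.
x_0 = 28450^6579 mod 52633 = 42435.
x_1 = 42435^2 mod 52633 = 49029.
x_2 = 49029^2 mod 52633 = 41098.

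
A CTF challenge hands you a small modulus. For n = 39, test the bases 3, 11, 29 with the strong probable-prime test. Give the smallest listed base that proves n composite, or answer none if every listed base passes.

n − 1 = 38 = 2^1 · 19, so s = 1 and d = 19.
Base 3: x_0 = 3^19 mod 39 = 3. x_0 ∉ {1, 38} and s = 1, so 3 is a Miller–Rabin witness and 39 is composite.
Base 11: x_0 = 11^19 mod 39 = 2. x_0 ∉ {1, 38} and s = 1, so 11 is a Miller–Rabin witness and 39 is composite.
Base 29: x_0 = 29^19 mod 39 = 29. x_0 ∉ {1, 38} and s = 1, so 29 is a Miller–Rabin witness and 39 is composite.
The smallest witness among the given bases is 3.

3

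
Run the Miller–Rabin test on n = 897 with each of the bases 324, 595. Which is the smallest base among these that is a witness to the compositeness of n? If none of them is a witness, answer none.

n − 1 = 896 = 2^7 · 7, so s = 7 and d = 7.
Base 324: x_0 = 324^7 mod 897 = 519. x_0 is neither 1 nor 896, so continue squaring. x_1 = 519^2 mod 897 = 261. x_2 = 261^2 mod 897 = 846. x_3 = 846^2 mod 897 = 807. x_4 = 807^2 mod 897 = 27. x_5 = 27^2 mod 897 = 729. x_6 = 729^2 mod 897 = 417. Reached i = s−1 = 6 without hitting −1: 324 is a Miller–Rabin witness and 897 is composite.
Base 595: x_0 = 595^7 mod 897 = 205. x_0 is neither 1 nor 896, so continue squaring. x_1 = 205^2 mod 897 = 763. x_2 = 763^2 mod 897 = 16. x_3 = 16^2 mod 897 = 256. x_4 = 256^2 mod 897 = 55. x_5 = 55^2 mod 897 = 334. x_6 = 334^2 mod 897 = 328. Reached i = s−1 = 6 without hitting −1: 595 is a Miller–Rabin witness and 897 is composite.
The smallest witness among the given bases is 324.

324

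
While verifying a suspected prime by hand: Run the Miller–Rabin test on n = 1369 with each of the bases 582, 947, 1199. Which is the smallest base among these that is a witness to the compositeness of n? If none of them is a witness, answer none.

n − 1 = 1368 = 2^3 · 171, so s = 3 and d = 171.
Base 582: x_0 = 582^171 mod 1369 = 1368. x_0 = 1368 ≡ −1, so 582 is not a witness.
Base 947: x_0 = 947^171 mod 1369 = 845. x_0 is neither 1 nor 1368, so continue squaring. x_1 = 845^2 mod 1369 = 776. x_2 = 776^2 mod 1369 = 1185. Reached i = s−1 = 2 without hitting −1: 947 is a Miller–Rabin witness and 1369 is composite.
Base 1199: x_0 = 1199^171 mod 1369 = 6. x_0 is neither 1 nor 1368, so continue squaring. x_1 = 6^2 mod 1369 = 36. x_2 = 36^2 mod 1369 = 1296. Reached i = s−1 = 2 without hitting −1: 1199 is a Miller–Rabin witness and 1369 is composite.
The smallest witness among the given bases is 947.

947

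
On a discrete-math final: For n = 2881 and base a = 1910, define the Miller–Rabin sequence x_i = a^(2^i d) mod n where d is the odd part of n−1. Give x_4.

600

n − 1 = 2880 = 2^6 · 45, so s = 6 and d = 45.
x_0 = 1910^45 mod 2881 = 2263.
x_1 = 2263^2 mod 2881 = 1632.
x_2 = 1632^2 mod 2881 = 1380.
x_3 = 1380^2 mod 2881 = 59.
x_4 = 59^2 mod 2881 = 600.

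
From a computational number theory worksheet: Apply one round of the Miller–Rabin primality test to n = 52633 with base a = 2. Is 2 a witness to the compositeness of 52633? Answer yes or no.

n − 1 = 52632 = 2^3 · 6579, so s = 3 and d = 6579.
x_0 = 2^6579 mod 52633 = 1.
x_0 = 1, so 2 is not a witness.

no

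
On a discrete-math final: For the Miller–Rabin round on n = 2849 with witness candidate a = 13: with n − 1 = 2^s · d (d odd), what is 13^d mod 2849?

n − 1 = 2848 = 2^5 · 89, so s = 5 and d = 89.
Repeated squaring mod 2849: 13^1 ≡ 13, 13^2 ≡ 169, 13^4 ≡ 71, 13^8 ≡ 2192, 13^16 ≡ 1450, 13^32 ≡ 2787, 13^64 ≡ 995.
89 = 64 + 16 + 8 + 1, so 13^89 ≡ 995·1450·2192·13 ≡ 1238 (mod 2849).

1238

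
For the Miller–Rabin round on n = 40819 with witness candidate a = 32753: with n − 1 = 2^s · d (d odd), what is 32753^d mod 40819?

n − 1 = 40818 = 2^1 · 20409, so s = 1 and d = 20409.
32753^20409 mod 40819 = 1.

1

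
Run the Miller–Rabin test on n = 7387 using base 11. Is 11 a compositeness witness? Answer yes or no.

n − 1 = 7386 = 2^1 · 3693, so s = 1 and d = 3693.
x_0 = 11^3693 mod 7387 = 5896.
x_0 ∉ {1, 7386} and s = 1, so 11 is a Miller–Rabin witness and 7387 is composite.

yes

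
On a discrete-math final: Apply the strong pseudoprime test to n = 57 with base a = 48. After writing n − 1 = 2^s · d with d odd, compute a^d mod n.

15

n − 1 = 56 = 2^3 · 7, so s = 3 and d = 7.
By repeated squaring, 48^7 ≡ 15 (mod 57).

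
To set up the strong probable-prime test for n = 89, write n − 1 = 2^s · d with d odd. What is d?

11

Halving: 88 → 44 → 22 → 11; 11 is odd.
So 88 = 2^3 · 11.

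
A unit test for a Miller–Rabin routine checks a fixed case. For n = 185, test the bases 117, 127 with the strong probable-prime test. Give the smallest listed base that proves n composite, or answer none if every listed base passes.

n − 1 = 184 = 2^3 · 23, so s = 3 and d = 23.
Base 117: x_0 = 117^23 mod 185 = 68. x_0 is neither 1 nor 184, so continue squaring. x_1 = 68^2 mod 185 = 184. x_1 ≡ −1, so 117 is not a witness.
Base 127: x_0 = 127^23 mod 185 = 33. x_0 is neither 1 nor 184, so continue squaring. x_1 = 33^2 mod 185 = 164. x_2 = 164^2 mod 185 = 71. Reached i = s−1 = 2 without hitting −1: 127 is a Miller–Rabin witness and 185 is composite.
The smallest witness among the given bases is 127.

127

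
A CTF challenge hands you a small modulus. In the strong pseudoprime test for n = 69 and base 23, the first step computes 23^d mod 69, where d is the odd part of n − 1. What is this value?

n − 1 = 68 = 2^2 · 17, so s = 2 and d = 17.
23^17 mod 69 = 23.

23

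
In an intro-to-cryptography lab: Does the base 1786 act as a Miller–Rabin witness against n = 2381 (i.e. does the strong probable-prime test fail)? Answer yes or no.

n − 1 = 2380 = 2^2 · 595, so s = 2 and d = 595.
Repeated squaring mod 2381: 1786^1 ≡ 1786, 1786^2 ≡ 1637, 1786^4 ≡ 1144, 1786^8 ≡ 1567, 1786^16 ≡ 678, 1786^32 ≡ 151, 1786^64 ≡ 1372, 1786^128 ≡ 1394, 1786^256 ≡ 340, 1786^512 ≡ 1312.
595 = 512 + 64 + 16 + 2 + 1, so 1786^595 ≡ 1312·1372·678·1637·1786 ≡ 2380 (mod 2381).
x_0 = 1786^595 mod 2381 = 2380.
x_0 = 2380 ≡ −1, so 1786 is not a witness.

no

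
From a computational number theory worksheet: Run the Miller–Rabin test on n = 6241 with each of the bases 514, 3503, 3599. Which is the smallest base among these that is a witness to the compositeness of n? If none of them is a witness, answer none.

n − 1 = 6240 = 2^5 · 195, so s = 5 and d = 195.
Base 514: x_0 = 514^195 mod 6241 = 6163. x_0 is neither 1 nor 6240, so continue squaring. x_1 = 6163^2 mod 6241 = 6084. x_2 = 6084^2 mod 6241 = 5926. x_3 = 5926^2 mod 6241 = 5610. x_4 = 5610^2 mod 6241 = 4978. Reached i = s−1 = 4 without hitting −1: 514 is a Miller–Rabin witness and 6241 is composite.
Base 3503: x_0 = 3503^195 mod 6241 = 6003. x_0 is neither 1 nor 6240, so continue squaring. x_1 = 6003^2 mod 6241 = 475. x_2 = 475^2 mod 6241 = 949. x_3 = 949^2 mod 6241 = 1897. x_4 = 1897^2 mod 6241 = 3793. Reached i = s−1 = 4 without hitting −1: 3503 is a Miller–Rabin witness and 6241 is composite.
Base 3599: x_0 = 3599^195 mod 6241 = 3793. x_0 is neither 1 nor 6240, so continue squaring. x_1 = 3793^2 mod 6241 = 1344. x_2 = 1344^2 mod 6241 = 2687. x_3 = 2687^2 mod 6241 = 5373. x_4 = 5373^2 mod 6241 = 4504. Reached i = s−1 = 4 without hitting −1: 3599 is a Miller–Rabin witness and 6241 is composite.
The smallest witness among the given bases is 514.

514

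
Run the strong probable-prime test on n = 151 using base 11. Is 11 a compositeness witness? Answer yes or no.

n − 1 = 150 = 2^1 · 75, so s = 1 and d = 75.
x_0 = 11^75 mod 151 = 1.
x_0 = 1, so 11 is not a witness.

no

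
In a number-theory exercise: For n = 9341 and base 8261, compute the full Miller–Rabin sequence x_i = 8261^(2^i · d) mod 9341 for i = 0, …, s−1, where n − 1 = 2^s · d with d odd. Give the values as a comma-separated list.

1, 1

n − 1 = 9340 = 2^2 · 2335, so s = 2 and d = 2335.
x_0 = 8261^2335 mod 9341 = 1.
x_1 = 1^2 mod 9341 = 1.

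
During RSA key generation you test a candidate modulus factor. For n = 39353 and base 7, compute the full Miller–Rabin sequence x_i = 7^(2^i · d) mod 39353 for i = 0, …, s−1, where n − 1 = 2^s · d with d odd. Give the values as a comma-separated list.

n − 1 = 39352 = 2^3 · 4919, so s = 3 and d = 4919.
x_0 = 7^4919 mod 39353 = 16488.
x_1 = 16488^2 mod 39353 = 3620.
x_2 = 3620^2 mod 39353 = 39204.

16488, 3620, 39204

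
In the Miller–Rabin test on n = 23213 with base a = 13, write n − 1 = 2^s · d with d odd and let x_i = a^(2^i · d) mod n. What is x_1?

12996

n − 1 = 23212 = 2^2 · 5803, so s = 2 and d = 5803.
x_0 = 13^5803 mod 23213 = 23099.
x_1 = 23099^2 mod 23213 = 12996.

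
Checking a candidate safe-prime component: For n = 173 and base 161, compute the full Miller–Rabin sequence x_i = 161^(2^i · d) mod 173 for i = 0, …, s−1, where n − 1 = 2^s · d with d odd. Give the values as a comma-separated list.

n − 1 = 172 = 2^2 · 43, so s = 2 and d = 43.
x_0 = 161^43 mod 173 = 93.
x_1 = 93^2 mod 173 = 172.

93, 172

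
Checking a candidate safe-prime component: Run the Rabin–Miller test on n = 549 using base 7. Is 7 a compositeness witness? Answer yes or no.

yes

n − 1 = 548 = 2^2 · 137, so s = 2 and d = 137.
Repeated squaring mod 549: 7^1 ≡ 7, 7^2 ≡ 49, 7^4 ≡ 205, 7^8 ≡ 301, 7^16 ≡ 16, 7^32 ≡ 256, 7^64 ≡ 205, 7^128 ≡ 301.
137 = 128 + 8 + 1, so 7^137 ≡ 301·301·7 ≡ 112 (mod 549).
x_0 = 7^137 mod 549 = 112.
x_0 is neither 1 nor 548, so continue squaring.
x_1 = 112^2 mod 549 = 466.
Reached i = s−1 = 1 without hitting −1: 7 is a Miller–Rabin witness and 549 is composite.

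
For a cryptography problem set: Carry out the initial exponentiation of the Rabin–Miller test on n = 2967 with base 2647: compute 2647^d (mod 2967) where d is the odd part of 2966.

1915

n − 1 = 2966 = 2^1 · 1483, so s = 1 and d = 1483.
Repeated squaring mod 2967: 2647^1 ≡ 2647, 2647^2 ≡ 1522, 2647^4 ≡ 2224, 2647^8 ≡ 187, 2647^16 ≡ 2332, 2647^32 ≡ 2680, 2647^64 ≡ 2260, 2647^128 ≡ 1393, 2647^256 ≡ 31, 2647^512 ≡ 961, 2647^1024 ≡ 784.
1483 = 1024 + 256 + 128 + 64 + 8 + 2 + 1, so 2647^1483 ≡ 784·31·1393·2260·187·1522·2647 ≡ 1915 (mod 2967).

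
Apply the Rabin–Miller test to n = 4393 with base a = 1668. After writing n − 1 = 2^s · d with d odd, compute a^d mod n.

1451

n − 1 = 4392 = 2^3 · 549, so s = 3 and d = 549.
Repeated squaring mod 4393: 1668^1 ≡ 1668, 1668^2 ≡ 1455, 1668^4 ≡ 3992, 1668^8 ≡ 2653, 1668^16 ≡ 823, 1668^32 ≡ 807, 1668^64 ≡ 1085, 1668^128 ≡ 4294, 1668^256 ≡ 1015, 1668^512 ≡ 2263.
549 = 512 + 32 + 4 + 1, so 1668^549 ≡ 2263·807·3992·1668 ≡ 1451 (mod 4393).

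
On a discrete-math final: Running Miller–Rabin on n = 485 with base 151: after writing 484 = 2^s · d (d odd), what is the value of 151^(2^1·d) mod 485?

n − 1 = 484 = 2^2 · 121, so s = 2 and d = 121.
x_0 = 151^121 mod 485 = 151.
x_1 = 151^2 mod 485 = 6.

6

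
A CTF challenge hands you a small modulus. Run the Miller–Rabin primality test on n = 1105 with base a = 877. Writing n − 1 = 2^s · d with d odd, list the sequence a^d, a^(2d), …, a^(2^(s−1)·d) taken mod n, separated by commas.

n − 1 = 1104 = 2^4 · 69, so s = 4 and d = 69.
x_0 = 877^69 mod 1105 = 57.
x_1 = 57^2 mod 1105 = 1039.
x_2 = 1039^2 mod 1105 = 1041.
x_3 = 1041^2 mod 1105 = 781.

57, 1039, 1041, 781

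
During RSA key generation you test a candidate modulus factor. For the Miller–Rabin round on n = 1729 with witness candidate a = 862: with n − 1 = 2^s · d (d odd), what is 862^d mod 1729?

1065

n − 1 = 1728 = 2^6 · 27, so s = 6 and d = 27.
862^27 mod 1729 = 1065.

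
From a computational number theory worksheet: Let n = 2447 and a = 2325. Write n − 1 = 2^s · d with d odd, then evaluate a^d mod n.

n − 1 = 2446 = 2^1 · 1223, so s = 1 and d = 1223.
By repeated squaring, 2325^1223 ≡ 1 (mod 2447).

1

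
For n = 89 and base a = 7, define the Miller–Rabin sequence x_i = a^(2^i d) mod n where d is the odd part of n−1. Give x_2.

88

n − 1 = 88 = 2^3 · 11, so s = 3 and d = 11.
x_0 = 7^11 mod 89 = 37.
x_1 = 37^2 mod 89 = 34.
x_2 = 34^2 mod 89 = 88.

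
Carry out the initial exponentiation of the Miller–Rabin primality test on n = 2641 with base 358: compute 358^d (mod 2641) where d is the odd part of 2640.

n − 1 = 2640 = 2^4 · 165, so s = 4 and d = 165.
Repeated squaring mod 2641: 358^1 ≡ 358, 358^2 ≡ 1396, 358^4 ≡ 2399, 358^8 ≡ 462, 358^16 ≡ 2164, 358^32 ≡ 403, 358^64 ≡ 1308, 358^128 ≡ 2137.
165 = 128 + 32 + 4 + 1, so 358^165 ≡ 2137·403·2399·358 ≡ 2538 (mod 2641).

2538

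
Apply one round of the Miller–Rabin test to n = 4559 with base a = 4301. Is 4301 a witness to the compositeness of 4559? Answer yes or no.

n − 1 = 4558 = 2^1 · 2279, so s = 1 and d = 2279.
x_0 = 4301^2279 mod 4559 = 341.
x_0 ∉ {1, 4558} and s = 1, so 4301 is a Miller–Rabin witness and 4559 is composite.

yes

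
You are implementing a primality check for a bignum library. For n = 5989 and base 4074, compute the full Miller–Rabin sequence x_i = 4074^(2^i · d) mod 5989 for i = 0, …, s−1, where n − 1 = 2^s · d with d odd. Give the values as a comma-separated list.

5243, 5528

n − 1 = 5988 = 2^2 · 1497, so s = 2 and d = 1497.
x_0 = 4074^1497 mod 5989 = 5243.
x_1 = 5243^2 mod 5989 = 5528.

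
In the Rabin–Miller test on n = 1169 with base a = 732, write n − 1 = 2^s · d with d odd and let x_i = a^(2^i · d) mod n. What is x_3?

n − 1 = 1168 = 2^4 · 73, so s = 4 and d = 73.
Repeated squaring mod 1169: 732^1 ≡ 732, 732^2 ≡ 422, 732^4 ≡ 396, 732^8 ≡ 170, 732^16 ≡ 844, 732^32 ≡ 415, 732^64 ≡ 382.
73 = 64 + 8 + 1, so 732^73 ≡ 382·170·732 ≡ 1033 (mod 1169).
x_0 = 1033.
x_1 = 1033^2 mod 1169 = 961.
x_2 = 961^2 mod 1169 = 11.
x_3 = 11^2 mod 1169 = 121.

121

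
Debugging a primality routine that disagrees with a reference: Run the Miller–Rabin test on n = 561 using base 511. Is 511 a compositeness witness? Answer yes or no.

no

n − 1 = 560 = 2^4 · 35, so s = 4 and d = 35.
x_0 = 511^35 mod 561 = 1.
x_0 = 1, so 511 is not a witness.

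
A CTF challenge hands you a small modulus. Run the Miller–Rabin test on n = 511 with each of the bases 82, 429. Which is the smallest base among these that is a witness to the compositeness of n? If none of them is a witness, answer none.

n − 1 = 510 = 2^1 · 255, so s = 1 and d = 255.
Base 82: x_0 = 82^255 mod 511 = 510. x_0 = 510 ≡ −1, so 82 is not a witness.
Base 429: x_0 = 429^255 mod 511 = 1. x_0 = 1, so 429 is not a witness.
No listed base is a witness for 511.

none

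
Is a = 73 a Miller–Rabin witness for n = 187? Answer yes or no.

yes

n − 1 = 186 = 2^1 · 93, so s = 1 and d = 93.
Repeated squaring mod 187: 73^1 ≡ 73, 73^2 ≡ 93, 73^4 ≡ 47, 73^8 ≡ 152, 73^16 ≡ 103, 73^32 ≡ 137, 73^64 ≡ 69.
93 = 64 + 16 + 8 + 4 + 1, so 73^93 ≡ 69·103·152·47·73 ≡ 156 (mod 187).
x_0 = 73^93 mod 187 = 156.
x_0 ∉ {1, 186} and s = 1, so 73 is a Miller–Rabin witness and 187 is composite.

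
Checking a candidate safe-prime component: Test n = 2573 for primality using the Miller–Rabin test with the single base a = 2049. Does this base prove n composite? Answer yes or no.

yes

n − 1 = 2572 = 2^2 · 643, so s = 2 and d = 643.
x_0 = 2049^643 mod 2573 = 2380.
x_0 is neither 1 nor 2572, so continue squaring.
x_1 = 2380^2 mod 2573 = 1227.
Reached i = s−1 = 1 without hitting −1: 2049 is a Miller–Rabin witness and 2573 is composite.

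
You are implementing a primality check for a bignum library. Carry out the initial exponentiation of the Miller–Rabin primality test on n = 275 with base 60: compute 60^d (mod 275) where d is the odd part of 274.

25

n − 1 = 274 = 2^1 · 137, so s = 1 and d = 137.
By repeated squaring, 60^137 ≡ 25 (mod 275).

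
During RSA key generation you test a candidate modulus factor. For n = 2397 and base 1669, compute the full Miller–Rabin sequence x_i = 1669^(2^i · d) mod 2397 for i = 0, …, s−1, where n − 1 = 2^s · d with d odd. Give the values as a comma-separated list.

2374, 529

n − 1 = 2396 = 2^2 · 599, so s = 2 and d = 599.
x_0 = 1669^599 mod 2397 = 2374.
x_1 = 2374^2 mod 2397 = 529.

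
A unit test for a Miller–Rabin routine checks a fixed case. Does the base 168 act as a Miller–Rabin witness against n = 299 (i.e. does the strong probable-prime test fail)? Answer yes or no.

n − 1 = 298 = 2^1 · 149, so s = 1 and d = 149.
x_0 = 168^149 mod 299 = 272.
x_0 ∉ {1, 298} and s = 1, so 168 is a Miller–Rabin witness and 299 is composite.

yes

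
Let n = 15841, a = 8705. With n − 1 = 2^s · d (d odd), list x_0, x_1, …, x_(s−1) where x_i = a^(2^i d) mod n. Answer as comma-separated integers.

n − 1 = 15840 = 2^5 · 495, so s = 5 and d = 495.
x_0 = 8705^495 mod 15841 = 218.
x_1 = 218^2 mod 15841 = 1.
x_2 = 1^2 mod 15841 = 1.
x_3 = 1^2 mod 15841 = 1.
x_4 = 1^2 mod 15841 = 1.

218, 1, 1, 1, 1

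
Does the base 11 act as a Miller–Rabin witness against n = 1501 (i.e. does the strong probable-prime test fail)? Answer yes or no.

yes

n − 1 = 1500 = 2^2 · 375, so s = 2 and d = 375.
x_0 = 11^375 mod 1501 = 970.
x_0 is neither 1 nor 1500, so continue squaring.
x_1 = 970^2 mod 1501 = 1274.
Reached i = s−1 = 1 without hitting −1: 11 is a Miller–Rabin witness and 1501 is composite.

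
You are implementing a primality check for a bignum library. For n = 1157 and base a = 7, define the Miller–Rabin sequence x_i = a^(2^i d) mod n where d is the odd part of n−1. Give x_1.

n − 1 = 1156 = 2^2 · 289, so s = 2 and d = 289.
x_0 = 7^289 mod 1157 = 982.
x_1 = 982^2 mod 1157 = 543.

543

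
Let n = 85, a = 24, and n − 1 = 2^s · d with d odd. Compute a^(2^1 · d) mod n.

n − 1 = 84 = 2^2 · 21, so s = 2 and d = 21.
x_0 = 24^21 mod 85 = 79.
x_1 = 79^2 mod 85 = 36.

36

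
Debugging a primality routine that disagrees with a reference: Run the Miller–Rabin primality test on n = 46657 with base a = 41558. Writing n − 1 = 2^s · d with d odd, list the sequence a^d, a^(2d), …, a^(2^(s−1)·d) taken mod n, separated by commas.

n − 1 = 46656 = 2^6 · 729, so s = 6 and d = 729.
x_0 = 41558^729 mod 46657 = 45733.
x_1 = 45733^2 mod 46657 = 13950.
x_2 = 13950^2 mod 46657 = 42810.
x_3 = 42810^2 mod 46657 = 9140.
x_4 = 9140^2 mod 46657 = 23570.
x_5 = 23570^2 mod 46657 = 1.

45733, 13950, 42810, 9140, 23570, 1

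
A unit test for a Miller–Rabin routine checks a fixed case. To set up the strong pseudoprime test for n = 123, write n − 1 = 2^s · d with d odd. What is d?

Halving: 122 → 61; 61 is odd.
So 122 = 2^1 · 61.

61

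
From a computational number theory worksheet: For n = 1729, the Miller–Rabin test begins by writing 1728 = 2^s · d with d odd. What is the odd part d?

Halving: 1728 → 864 → 432 → 216 → 108 → 54 → 27; 27 is odd.
So 1728 = 2^6 · 27.

27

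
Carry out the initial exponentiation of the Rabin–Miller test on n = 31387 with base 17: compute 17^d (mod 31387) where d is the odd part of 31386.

31386

n − 1 = 31386 = 2^1 · 15693, so s = 1 and d = 15693.
17^15693 mod 31387 = 31386.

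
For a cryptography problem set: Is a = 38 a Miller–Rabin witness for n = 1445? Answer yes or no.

n − 1 = 1444 = 2^2 · 361, so s = 2 and d = 361.
x_0 = 38^361 mod 1445 = 38.
x_0 is neither 1 nor 1444, so continue squaring.
x_1 = 38^2 mod 1445 = 1444.
x_1 ≡ −1, so 38 is not a witness.

no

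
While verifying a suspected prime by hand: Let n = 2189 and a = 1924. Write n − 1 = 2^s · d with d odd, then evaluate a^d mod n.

428

n − 1 = 2188 = 2^2 · 547, so s = 2 and d = 547.
Repeated squaring mod 2189: 1924^1 ≡ 1924, 1924^2 ≡ 177, 1924^4 ≡ 683, 1924^8 ≡ 232, 1924^16 ≡ 1288, 1924^32 ≡ 1871, 1924^64 ≡ 430, 1924^128 ≡ 1024, 1924^256 ≡ 45, 1924^512 ≡ 2025.
547 = 512 + 32 + 2 + 1, so 1924^547 ≡ 2025·1871·177·1924 ≡ 428 (mod 2189).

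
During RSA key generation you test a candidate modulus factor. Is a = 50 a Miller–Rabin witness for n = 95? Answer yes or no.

yes

n − 1 = 94 = 2^1 · 47, so s = 1 and d = 47.
x_0 = 50^47 mod 95 = 65.
x_0 ∉ {1, 94} and s = 1, so 50 is a Miller–Rabin witness and 95 is composite.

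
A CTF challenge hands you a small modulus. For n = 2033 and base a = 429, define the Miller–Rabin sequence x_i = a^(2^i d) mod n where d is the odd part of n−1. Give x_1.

n − 1 = 2032 = 2^4 · 127, so s = 4 and d = 127.
x_0 = 429^127 mod 2033 = 429.
x_1 = 429^2 mod 2033 = 1071.

1071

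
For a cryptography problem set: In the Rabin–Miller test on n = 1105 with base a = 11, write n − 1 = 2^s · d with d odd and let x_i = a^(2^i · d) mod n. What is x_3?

n − 1 = 1104 = 2^4 · 69, so s = 4 and d = 69.
Repeated squaring mod 1105: 11^1 ≡ 11, 11^2 ≡ 121, 11^4 ≡ 276, 11^8 ≡ 1036, 11^16 ≡ 341, 11^32 ≡ 256, 11^64 ≡ 341.
69 = 64 + 4 + 1, so 11^69 ≡ 341·276·11 ≡ 996 (mod 1105).
x_0 = 996.
x_1 = 996^2 mod 1105 = 831.
x_2 = 831^2 mod 1105 = 1041.
x_3 = 1041^2 mod 1105 = 781.

781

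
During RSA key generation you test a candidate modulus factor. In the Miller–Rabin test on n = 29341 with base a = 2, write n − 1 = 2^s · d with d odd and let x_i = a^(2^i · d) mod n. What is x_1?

29340

n − 1 = 29340 = 2^2 · 7335, so s = 2 and d = 7335.
By repeated squaring, 2^7335 ≡ 26424 (mod 29341).
x_0 = 26424.
x_1 = 26424^2 mod 29341 = 29340.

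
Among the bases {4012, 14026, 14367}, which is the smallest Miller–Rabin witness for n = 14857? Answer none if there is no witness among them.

4012

n − 1 = 14856 = 2^3 · 1857, so s = 3 and d = 1857.
Base 4012: x_0 = 4012^1857 mod 14857 = 7667. x_0 is neither 1 nor 14856, so continue squaring. x_1 = 7667^2 mod 14857 = 8597. x_2 = 8597^2 mod 14857 = 9691. Reached i = s−1 = 2 without hitting −1: 4012 is a Miller–Rabin witness and 14857 is composite.
Base 14026: x_0 = 14026^1857 mod 14857 = 8548. x_0 is neither 1 nor 14856, so continue squaring. x_1 = 8548^2 mod 14857 = 1578. x_2 = 1578^2 mod 14857 = 8965. Reached i = s−1 = 2 without hitting −1: 14026 is a Miller–Rabin witness and 14857 is composite.
Base 14367: x_0 = 14367^1857 mod 14857 = 12214. x_0 is neither 1 nor 14856, so continue squaring. x_1 = 12214^2 mod 14857 = 2659. x_2 = 2659^2 mod 14857 = 13206. Reached i = s−1 = 2 without hitting −1: 14367 is a Miller–Rabin witness and 14857 is composite.
The smallest witness among the given bases is 4012.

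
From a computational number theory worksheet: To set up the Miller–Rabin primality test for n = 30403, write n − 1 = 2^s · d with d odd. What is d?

15201

Halving: 30402 → 15201; 15201 is odd.
So 30402 = 2^1 · 15201.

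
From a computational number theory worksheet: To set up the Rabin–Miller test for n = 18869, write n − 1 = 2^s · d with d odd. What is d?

4717

Halving: 18868 → 9434 → 4717; 4717 is odd.
So 18868 = 2^2 · 4717.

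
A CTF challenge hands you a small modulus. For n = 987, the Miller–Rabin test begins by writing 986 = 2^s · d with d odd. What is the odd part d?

Halving: 986 → 493; 493 is odd.
So 986 = 2^1 · 493.

493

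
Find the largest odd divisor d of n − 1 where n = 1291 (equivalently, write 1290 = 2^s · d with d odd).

645

Halving: 1290 → 645; 645 is odd.
So 1290 = 2^1 · 645.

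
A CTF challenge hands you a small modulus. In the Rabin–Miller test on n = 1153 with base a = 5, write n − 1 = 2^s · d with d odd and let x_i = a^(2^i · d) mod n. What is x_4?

1030

n − 1 = 1152 = 2^7 · 9, so s = 7 and d = 9.
Repeated squaring mod 1153: 5^1 ≡ 5, 5^2 ≡ 25, 5^4 ≡ 625, 5^8 ≡ 911.
9 = 8 + 1, so 5^9 ≡ 911·5 ≡ 1096 (mod 1153).
x_0 = 1096.
x_1 = 1096^2 mod 1153 = 943.
x_2 = 943^2 mod 1153 = 286.
x_3 = 286^2 mod 1153 = 1086.
x_4 = 1086^2 mod 1153 = 1030.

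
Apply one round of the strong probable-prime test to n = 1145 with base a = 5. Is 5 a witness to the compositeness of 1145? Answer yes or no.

n − 1 = 1144 = 2^3 · 143, so s = 3 and d = 143.
x_0 = 5^143 mod 1145 = 650.
x_0 is neither 1 nor 1144, so continue squaring.
x_1 = 650^2 mod 1145 = 1140.
x_2 = 1140^2 mod 1145 = 25.
Reached i = s−1 = 2 without hitting −1: 5 is a Miller–Rabin witness and 1145 is composite.

yes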